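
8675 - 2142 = 6533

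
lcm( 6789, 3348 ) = 244404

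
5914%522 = 172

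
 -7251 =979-8230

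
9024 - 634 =8390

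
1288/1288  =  1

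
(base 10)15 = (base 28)F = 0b1111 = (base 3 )120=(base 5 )30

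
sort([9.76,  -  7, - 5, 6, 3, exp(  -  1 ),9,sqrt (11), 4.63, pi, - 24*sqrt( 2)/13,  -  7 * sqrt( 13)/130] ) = [ - 7, - 5, - 24*sqrt(2) /13, -7*sqrt(13)/130,exp(- 1),3, pi, sqrt( 11 ), 4.63,6,9, 9.76]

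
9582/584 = 4791/292 = 16.41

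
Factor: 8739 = 3^2*971^1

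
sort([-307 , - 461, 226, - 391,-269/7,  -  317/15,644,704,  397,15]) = [-461, - 391, - 307, - 269/7, - 317/15,15, 226, 397,  644, 704]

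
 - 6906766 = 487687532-494594298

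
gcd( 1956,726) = 6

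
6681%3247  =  187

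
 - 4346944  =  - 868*5008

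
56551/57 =992 + 7/57=992.12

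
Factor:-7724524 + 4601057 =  - 3123467 =- 19^1*31^1*5303^1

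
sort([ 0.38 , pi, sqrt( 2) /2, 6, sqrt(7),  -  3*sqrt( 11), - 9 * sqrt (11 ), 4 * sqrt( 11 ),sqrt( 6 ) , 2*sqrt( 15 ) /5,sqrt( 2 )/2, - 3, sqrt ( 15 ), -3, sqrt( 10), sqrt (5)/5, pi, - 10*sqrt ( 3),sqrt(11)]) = [ - 9*sqrt( 11 ),-10 * sqrt(3 ), - 3*sqrt(11 ),-3,- 3, 0.38 , sqrt(5 ) /5, sqrt(2)/2, sqrt( 2 ) /2, 2*sqrt(15)/5, sqrt( 6 ),sqrt(7 ),pi , pi , sqrt( 10 ),  sqrt( 11 ), sqrt( 15),6,4*sqrt(11)] 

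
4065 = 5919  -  1854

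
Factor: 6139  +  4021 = 2^4*5^1*127^1 = 10160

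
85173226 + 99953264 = 185126490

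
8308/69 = 8308/69 = 120.41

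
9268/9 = 1029 + 7/9 = 1029.78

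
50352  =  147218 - 96866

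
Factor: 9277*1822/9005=16902694/9005 = 2^1*5^(-1 )*911^1*1801^(-1 )* 9277^1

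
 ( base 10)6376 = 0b1100011101000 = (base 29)7gp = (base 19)HCB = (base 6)45304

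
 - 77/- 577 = 77/577=0.13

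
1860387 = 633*2939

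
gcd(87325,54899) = 1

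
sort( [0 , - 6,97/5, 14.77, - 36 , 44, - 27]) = [-36 , - 27, - 6 , 0, 14.77,97/5 , 44 ] 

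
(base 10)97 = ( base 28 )3D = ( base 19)52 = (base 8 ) 141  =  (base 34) 2T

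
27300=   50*546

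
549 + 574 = 1123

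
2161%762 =637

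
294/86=147/43 = 3.42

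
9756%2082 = 1428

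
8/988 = 2/247 = 0.01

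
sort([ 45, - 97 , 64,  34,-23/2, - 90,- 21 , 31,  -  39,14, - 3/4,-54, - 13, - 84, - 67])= [ - 97,  -  90, - 84 ,  -  67,-54 ,  -  39, -21, - 13, - 23/2,- 3/4,14,31,34, 45, 64 ]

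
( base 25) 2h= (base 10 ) 67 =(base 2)1000011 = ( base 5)232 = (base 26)2F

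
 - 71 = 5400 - 5471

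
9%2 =1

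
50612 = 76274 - 25662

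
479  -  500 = -21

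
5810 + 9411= 15221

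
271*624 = 169104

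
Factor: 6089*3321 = 20221569 = 3^4*41^1*6089^1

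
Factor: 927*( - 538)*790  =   - 393993540= - 2^2*3^2*5^1*79^1*103^1*269^1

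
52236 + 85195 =137431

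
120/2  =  60 = 60.00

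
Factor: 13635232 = 2^5*13^1 *73^1*449^1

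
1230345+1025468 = 2255813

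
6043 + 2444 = 8487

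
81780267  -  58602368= 23177899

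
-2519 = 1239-3758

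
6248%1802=842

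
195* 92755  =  18087225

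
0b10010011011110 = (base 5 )300223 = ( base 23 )HJ8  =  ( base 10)9438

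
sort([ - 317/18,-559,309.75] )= [  -  559, - 317/18, 309.75]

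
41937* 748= 31368876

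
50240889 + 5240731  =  55481620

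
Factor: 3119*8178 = 2^1*3^1* 29^1*47^1 * 3119^1 = 25507182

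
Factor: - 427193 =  - 13^1*17^1 * 1933^1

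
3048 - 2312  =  736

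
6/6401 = 6/6401  =  0.00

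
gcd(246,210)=6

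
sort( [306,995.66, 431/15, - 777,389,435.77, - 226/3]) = [ -777,-226/3 , 431/15,306,389,435.77,  995.66 ]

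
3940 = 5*788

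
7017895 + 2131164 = 9149059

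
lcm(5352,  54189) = 433512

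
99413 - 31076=68337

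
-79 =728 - 807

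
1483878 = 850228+633650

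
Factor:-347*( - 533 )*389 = 71945939 = 13^1*41^1*347^1*389^1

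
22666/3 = 22666/3  =  7555.33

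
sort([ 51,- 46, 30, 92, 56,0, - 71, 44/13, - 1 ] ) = [-71,  -  46, - 1, 0, 44/13, 30, 51 , 56, 92] 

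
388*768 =297984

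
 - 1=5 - 6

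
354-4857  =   - 4503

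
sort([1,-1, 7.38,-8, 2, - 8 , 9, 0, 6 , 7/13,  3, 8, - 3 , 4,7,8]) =[-8,-8, - 3, - 1, 0, 7/13,1, 2, 3 , 4,6 , 7,7.38,8, 8,9 ] 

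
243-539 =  - 296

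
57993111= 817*70983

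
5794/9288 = 2897/4644 = 0.62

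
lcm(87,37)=3219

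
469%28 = 21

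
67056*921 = 61758576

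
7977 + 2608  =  10585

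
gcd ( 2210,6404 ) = 2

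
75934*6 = 455604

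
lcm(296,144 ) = 5328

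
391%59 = 37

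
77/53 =1 + 24/53 = 1.45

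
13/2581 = 13/2581 = 0.01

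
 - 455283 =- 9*50587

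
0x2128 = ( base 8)20450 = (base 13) 3b2c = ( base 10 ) 8488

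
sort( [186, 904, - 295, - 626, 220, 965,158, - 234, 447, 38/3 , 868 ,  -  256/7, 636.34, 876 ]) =[ -626, - 295, - 234 ,  -  256/7 , 38/3,158,  186,220, 447, 636.34, 868, 876, 904, 965] 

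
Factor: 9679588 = 2^2*19^1*127363^1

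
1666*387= 644742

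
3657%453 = 33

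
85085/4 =85085/4 = 21271.25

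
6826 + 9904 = 16730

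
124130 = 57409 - -66721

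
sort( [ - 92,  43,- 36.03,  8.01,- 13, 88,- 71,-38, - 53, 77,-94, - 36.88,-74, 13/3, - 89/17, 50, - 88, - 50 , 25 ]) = [ - 94,-92, - 88, - 74,- 71, - 53, - 50, - 38, - 36.88,-36.03, - 13,  -  89/17,  13/3,8.01,25, 43, 50, 77, 88] 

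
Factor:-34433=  - 7^1*4919^1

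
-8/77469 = -1 + 77461/77469 = - 0.00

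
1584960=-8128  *(  -  195) 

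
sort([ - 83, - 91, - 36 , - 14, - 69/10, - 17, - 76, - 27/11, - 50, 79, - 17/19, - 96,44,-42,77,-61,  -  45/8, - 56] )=[ - 96, - 91, - 83,- 76, - 61, - 56, - 50, - 42, - 36, - 17, - 14, - 69/10, - 45/8, - 27/11,- 17/19 , 44,77, 79]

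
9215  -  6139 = 3076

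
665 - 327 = 338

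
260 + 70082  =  70342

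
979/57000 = 979/57000 = 0.02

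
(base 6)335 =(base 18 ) 75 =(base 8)203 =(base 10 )131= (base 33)3w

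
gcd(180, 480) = 60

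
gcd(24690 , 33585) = 15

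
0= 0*( - 893 )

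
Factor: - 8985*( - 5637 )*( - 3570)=-2^1*3^3*5^2*7^1 * 17^1*599^1  *1879^1= - 180814948650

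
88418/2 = 44209 = 44209.00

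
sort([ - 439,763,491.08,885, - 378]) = [ - 439  , - 378, 491.08, 763,885 ]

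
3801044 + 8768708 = 12569752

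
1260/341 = 3 + 237/341=3.70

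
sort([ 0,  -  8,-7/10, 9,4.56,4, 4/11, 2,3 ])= [  -  8, - 7/10,0, 4/11, 2,3, 4, 4.56,9 ]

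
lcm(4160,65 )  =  4160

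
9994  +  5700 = 15694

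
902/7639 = 902/7639 =0.12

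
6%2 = 0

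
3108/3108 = 1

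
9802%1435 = 1192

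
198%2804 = 198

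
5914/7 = 5914/7 = 844.86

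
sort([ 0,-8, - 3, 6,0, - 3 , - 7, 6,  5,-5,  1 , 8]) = [ - 8, - 7, - 5, - 3, - 3, 0, 0, 1, 5, 6,6, 8 ] 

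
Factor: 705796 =2^2 * 7^2*13^1*277^1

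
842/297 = 2+248/297= 2.84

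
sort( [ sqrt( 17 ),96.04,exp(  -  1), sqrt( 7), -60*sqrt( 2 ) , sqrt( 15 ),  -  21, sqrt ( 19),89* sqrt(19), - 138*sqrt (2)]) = [ - 138*sqrt( 2), - 60*sqrt (2 ),- 21, exp( - 1), sqrt (7), sqrt(15), sqrt ( 17), sqrt( 19),  96.04,  89*sqrt(19 )]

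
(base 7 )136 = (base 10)76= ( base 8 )114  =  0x4c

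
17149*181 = 3103969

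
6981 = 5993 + 988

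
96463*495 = 47749185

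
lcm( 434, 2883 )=40362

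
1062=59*18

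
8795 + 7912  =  16707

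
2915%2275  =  640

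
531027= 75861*7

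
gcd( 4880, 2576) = 16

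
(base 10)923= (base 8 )1633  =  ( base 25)1BN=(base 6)4135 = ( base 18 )2F5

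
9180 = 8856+324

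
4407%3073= 1334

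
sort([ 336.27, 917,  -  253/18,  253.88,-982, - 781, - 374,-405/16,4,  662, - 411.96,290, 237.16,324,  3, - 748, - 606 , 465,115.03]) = [ - 982, - 781, - 748, - 606, - 411.96, - 374, - 405/16, - 253/18,  3,4,115.03,  237.16,  253.88, 290, 324,336.27  ,  465,  662, 917]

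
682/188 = 3 +59/94 = 3.63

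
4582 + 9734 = 14316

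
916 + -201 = 715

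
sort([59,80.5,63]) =[ 59,63, 80.5]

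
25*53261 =1331525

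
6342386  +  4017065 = 10359451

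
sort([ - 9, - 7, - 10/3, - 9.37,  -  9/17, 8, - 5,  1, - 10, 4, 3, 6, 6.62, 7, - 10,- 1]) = [ - 10, - 10, - 9.37, - 9, - 7, - 5, - 10/3, - 1, - 9/17, 1,3, 4, 6, 6.62, 7, 8 ]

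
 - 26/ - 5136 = 13/2568 = 0.01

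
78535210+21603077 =100138287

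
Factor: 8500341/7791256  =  2^ ( - 3 )*3^1*11^(  -  1 )*29^( - 1)*43^ ( - 1)*71^( - 1)*2833447^1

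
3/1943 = 3/1943 = 0.00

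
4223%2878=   1345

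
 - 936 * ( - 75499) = 70667064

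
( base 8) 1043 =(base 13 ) 331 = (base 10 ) 547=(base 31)HK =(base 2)1000100011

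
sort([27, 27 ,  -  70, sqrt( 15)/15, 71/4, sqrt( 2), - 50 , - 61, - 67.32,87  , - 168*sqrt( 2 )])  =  [ - 168*sqrt( 2), - 70, - 67.32, - 61, - 50,  sqrt( 15) /15 , sqrt ( 2),71/4 , 27,27,87 ] 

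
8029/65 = 123 + 34/65 = 123.52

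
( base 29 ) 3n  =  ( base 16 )6e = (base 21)55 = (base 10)110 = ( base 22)50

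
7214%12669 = 7214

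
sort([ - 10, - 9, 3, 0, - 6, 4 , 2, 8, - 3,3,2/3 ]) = [-10,-9,-6,- 3 , 0,2/3,2,3, 3  ,  4,8 ]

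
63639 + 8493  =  72132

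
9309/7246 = 9309/7246 = 1.28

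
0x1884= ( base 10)6276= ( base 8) 14204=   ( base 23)bjk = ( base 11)4796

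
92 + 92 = 184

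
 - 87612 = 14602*(-6)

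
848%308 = 232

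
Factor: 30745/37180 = 2^(- 2) * 13^ ( - 1 ) * 43^1=43/52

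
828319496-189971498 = 638347998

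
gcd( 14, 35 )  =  7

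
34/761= 34/761 = 0.04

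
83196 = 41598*2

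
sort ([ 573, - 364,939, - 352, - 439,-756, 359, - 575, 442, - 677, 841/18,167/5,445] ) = [ - 756,  -  677, - 575, - 439, - 364,- 352, 167/5,841/18, 359, 442, 445, 573, 939 ]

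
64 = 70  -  6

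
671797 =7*95971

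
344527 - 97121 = 247406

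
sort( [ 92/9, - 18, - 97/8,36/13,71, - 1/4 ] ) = [-18, - 97/8, - 1/4,36/13,92/9,71]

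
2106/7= 2106/7 = 300.86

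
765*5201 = 3978765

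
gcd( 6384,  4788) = 1596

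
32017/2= 16008 + 1/2=16008.50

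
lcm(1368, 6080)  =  54720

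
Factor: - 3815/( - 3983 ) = 5^1*109^1*569^(-1) = 545/569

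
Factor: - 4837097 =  - 1409^1*3433^1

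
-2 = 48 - 50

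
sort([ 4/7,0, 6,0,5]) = [0, 0,4/7, 5,  6]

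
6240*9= 56160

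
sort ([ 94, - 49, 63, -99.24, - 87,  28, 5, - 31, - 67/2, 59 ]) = [ - 99.24, - 87,  -  49, - 67/2 , - 31,  5,28,  59,63, 94 ]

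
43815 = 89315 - 45500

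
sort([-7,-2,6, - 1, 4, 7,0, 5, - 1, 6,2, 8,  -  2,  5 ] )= [ - 7,-2, - 2 , - 1,  -  1, 0, 2, 4, 5, 5,6, 6, 7, 8 ] 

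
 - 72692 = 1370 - 74062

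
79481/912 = 79481/912 = 87.15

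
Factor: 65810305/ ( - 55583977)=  - 5^1*11^1*103^1 * 2467^(  -  1)*11617^1* 22531^( - 1)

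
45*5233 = 235485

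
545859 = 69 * 7911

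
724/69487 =724/69487 = 0.01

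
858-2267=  - 1409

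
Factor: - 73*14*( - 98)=100156 = 2^2*7^3*73^1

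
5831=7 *833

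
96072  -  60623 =35449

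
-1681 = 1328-3009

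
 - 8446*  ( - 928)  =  7837888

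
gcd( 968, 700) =4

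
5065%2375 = 315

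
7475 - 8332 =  - 857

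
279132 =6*46522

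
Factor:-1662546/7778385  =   - 2^1 * 3^( - 1 ) * 5^ ( - 1 )*401^1 * 691^1 * 172853^( - 1 ) = - 554182/2592795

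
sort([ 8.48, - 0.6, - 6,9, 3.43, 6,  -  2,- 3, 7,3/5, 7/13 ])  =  [ - 6, - 3, - 2, - 0.6,7/13,3/5, 3.43, 6,7,8.48,9 ] 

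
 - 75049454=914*( - 82111)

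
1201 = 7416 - 6215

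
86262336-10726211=75536125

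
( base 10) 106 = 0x6a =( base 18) 5g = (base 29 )3J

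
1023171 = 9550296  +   - 8527125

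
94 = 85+9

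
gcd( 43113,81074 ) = 7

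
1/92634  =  1/92634 =0.00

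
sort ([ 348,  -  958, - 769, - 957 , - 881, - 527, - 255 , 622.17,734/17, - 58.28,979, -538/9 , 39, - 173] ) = [ - 958,-957, - 881, - 769, - 527,  -  255  , - 173, - 538/9, - 58.28, 39,734/17,348, 622.17,979 ]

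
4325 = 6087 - 1762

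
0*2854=0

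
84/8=21/2 = 10.50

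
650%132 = 122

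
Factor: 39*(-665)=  - 25935 = - 3^1*5^1*7^1 * 13^1*19^1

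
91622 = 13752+77870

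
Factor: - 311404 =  - 2^2*127^1*613^1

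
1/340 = 1/340 = 0.00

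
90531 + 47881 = 138412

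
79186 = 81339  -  2153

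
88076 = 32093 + 55983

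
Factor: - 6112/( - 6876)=8/9 = 2^3*3^( - 2 )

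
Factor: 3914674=2^1*37^1*52901^1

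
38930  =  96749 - 57819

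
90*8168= 735120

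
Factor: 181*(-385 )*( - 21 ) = 1463385=3^1*5^1*7^2*11^1 * 181^1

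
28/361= 28/361 = 0.08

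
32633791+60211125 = 92844916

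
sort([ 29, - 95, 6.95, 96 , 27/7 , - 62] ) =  [-95,-62, 27/7, 6.95, 29, 96 ] 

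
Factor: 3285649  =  107^1*30707^1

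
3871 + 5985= 9856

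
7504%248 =64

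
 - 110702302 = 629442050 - 740144352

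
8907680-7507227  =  1400453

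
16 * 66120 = 1057920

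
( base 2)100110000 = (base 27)b7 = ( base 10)304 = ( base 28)ao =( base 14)17A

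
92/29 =3 + 5/29 = 3.17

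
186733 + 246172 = 432905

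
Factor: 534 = 2^1*3^1*89^1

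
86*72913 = 6270518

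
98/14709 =98/14709= 0.01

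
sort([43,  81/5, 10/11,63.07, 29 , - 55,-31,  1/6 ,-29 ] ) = [-55,-31,- 29,  1/6,  10/11 , 81/5, 29, 43, 63.07]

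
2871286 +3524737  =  6396023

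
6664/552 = 833/69 = 12.07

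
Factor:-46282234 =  - 2^1*23141117^1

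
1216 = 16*76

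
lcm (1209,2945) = 114855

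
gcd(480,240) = 240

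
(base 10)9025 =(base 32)8q1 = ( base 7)35212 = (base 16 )2341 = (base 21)K9G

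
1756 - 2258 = -502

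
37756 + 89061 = 126817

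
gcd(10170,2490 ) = 30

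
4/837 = 4/837 = 0.00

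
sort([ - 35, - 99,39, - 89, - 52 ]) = [ - 99, - 89, - 52,-35, 39]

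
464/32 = 14 + 1/2 = 14.50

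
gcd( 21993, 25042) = 1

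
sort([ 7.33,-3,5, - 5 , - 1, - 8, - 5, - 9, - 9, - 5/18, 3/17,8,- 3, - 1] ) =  [  -  9, - 9, - 8, - 5, - 5, - 3, - 3, - 1,  -  1, - 5/18, 3/17, 5,7.33,8 ] 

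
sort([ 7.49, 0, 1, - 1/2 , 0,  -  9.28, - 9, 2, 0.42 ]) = [ - 9.28, - 9, - 1/2, 0,0, 0.42, 1, 2,7.49] 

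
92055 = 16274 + 75781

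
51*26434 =1348134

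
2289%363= 111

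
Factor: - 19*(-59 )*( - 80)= - 2^4*5^1*19^1*59^1 = - 89680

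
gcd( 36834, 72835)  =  7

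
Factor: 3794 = 2^1*7^1 * 271^1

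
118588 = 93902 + 24686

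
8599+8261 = 16860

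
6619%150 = 19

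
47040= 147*320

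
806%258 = 32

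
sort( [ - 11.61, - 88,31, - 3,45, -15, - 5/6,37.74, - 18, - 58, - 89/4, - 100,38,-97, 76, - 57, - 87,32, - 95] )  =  [ -100,-97, - 95 , - 88,- 87, - 58, - 57,-89/4, -18,  -  15,-11.61, - 3, - 5/6,31, 32,  37.74, 38,45 , 76]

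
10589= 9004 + 1585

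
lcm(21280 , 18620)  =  148960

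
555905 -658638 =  -102733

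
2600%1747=853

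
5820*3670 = 21359400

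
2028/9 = 225+1/3 = 225.33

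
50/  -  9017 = -50/9017 = - 0.01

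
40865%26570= 14295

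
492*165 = 81180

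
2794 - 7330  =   - 4536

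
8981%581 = 266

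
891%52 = 7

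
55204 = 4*13801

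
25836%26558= 25836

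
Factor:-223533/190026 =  -2^(-1)*3^ (  -  2)*23^( - 1) * 487^1=- 487/414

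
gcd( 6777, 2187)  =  27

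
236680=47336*5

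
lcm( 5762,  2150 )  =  144050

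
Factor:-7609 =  - 7^1* 1087^1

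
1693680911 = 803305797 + 890375114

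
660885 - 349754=311131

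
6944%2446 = 2052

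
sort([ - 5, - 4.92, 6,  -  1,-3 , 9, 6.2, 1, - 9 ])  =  [ - 9, - 5, - 4.92, - 3, - 1, 1, 6, 6.2  ,  9]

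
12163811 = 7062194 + 5101617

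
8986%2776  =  658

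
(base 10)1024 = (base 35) T9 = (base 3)1101221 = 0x400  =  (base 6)4424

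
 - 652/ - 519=652/519 = 1.26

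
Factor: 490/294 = 3^(-1 )*5^1 = 5/3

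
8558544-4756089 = 3802455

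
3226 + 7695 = 10921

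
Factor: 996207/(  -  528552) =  - 332069/176184 = -2^( - 3)*3^(-2 )*2447^(-1)*332069^1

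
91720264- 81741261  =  9979003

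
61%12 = 1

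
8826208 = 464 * 19022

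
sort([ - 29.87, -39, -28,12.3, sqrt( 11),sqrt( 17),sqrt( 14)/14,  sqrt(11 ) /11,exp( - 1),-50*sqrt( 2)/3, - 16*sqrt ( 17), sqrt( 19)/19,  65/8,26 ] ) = [  -  16*sqrt (17),- 39  , -29.87, - 28,  -  50*sqrt(2)/3,sqrt(19) /19,sqrt(14)/14,sqrt( 11)/11,exp ( - 1), sqrt(11) , sqrt ( 17),65/8,12.3, 26 ]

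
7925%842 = 347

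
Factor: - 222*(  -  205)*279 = 2^1*3^3*5^1 * 31^1 * 37^1*41^1=12697290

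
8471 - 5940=2531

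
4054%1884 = 286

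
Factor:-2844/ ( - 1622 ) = 2^1*3^2*79^1*811^(  -  1 ) = 1422/811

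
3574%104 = 38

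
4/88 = 1/22 = 0.05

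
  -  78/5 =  - 78/5 = -15.60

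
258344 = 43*6008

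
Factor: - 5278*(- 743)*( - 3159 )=-12388189086 = -2^1 * 3^5*7^1*13^2*29^1*743^1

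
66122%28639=8844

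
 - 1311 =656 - 1967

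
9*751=6759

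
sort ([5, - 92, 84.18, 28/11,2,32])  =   [-92,2 , 28/11, 5,32,84.18 ]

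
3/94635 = 1/31545 = 0.00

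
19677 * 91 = 1790607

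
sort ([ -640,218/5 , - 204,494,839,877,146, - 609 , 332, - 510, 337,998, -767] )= [- 767,-640, - 609, - 510, - 204,218/5,146, 332, 337,494,839,  877, 998 ]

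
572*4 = 2288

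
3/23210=3/23210 = 0.00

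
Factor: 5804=2^2*1451^1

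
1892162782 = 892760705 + 999402077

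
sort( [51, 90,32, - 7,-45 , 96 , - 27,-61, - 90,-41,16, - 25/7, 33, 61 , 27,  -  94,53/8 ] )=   [ - 94, - 90 , - 61,-45,-41, - 27, - 7,-25/7,53/8, 16, 27,32, 33,51,61,  90,96] 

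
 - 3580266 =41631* ( - 86)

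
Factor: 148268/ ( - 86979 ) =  - 2^2*3^( - 1 )*79^( - 1)*101^1  =  - 404/237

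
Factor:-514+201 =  - 313^1 = - 313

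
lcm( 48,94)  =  2256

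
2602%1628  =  974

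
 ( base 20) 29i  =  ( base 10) 998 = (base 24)1he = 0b1111100110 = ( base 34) tc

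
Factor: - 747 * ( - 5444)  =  4066668= 2^2*3^2*83^1*1361^1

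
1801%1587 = 214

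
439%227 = 212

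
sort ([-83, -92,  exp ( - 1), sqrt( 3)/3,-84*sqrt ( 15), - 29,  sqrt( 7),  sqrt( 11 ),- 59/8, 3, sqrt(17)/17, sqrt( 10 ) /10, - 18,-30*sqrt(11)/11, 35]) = [ - 84*sqrt( 15), - 92, - 83, - 29,  -  18, - 30  *  sqrt( 11)/11,  -  59/8,  sqrt( 17)/17,sqrt(10)/10,exp(-1 ),sqrt(3)/3, sqrt( 7 ), 3, sqrt(11),35 ]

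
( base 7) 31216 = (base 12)4521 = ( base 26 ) B8D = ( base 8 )16751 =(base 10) 7657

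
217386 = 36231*6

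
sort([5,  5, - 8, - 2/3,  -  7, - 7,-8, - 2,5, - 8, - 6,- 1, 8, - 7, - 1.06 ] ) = [ - 8, - 8, - 8, - 7, - 7, - 7,-6,  -  2  , - 1.06,-1, - 2/3,5,5,5,8]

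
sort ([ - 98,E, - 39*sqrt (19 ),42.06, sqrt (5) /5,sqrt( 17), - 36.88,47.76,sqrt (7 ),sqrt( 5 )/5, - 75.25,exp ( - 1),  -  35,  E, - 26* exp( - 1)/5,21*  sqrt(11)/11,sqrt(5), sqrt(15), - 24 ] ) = [ - 39*sqrt( 19), - 98  ,  -  75.25, - 36.88, - 35,  -  24, - 26*exp( - 1)/5,exp (-1),sqrt (5) /5, sqrt(5)/5, sqrt (5),sqrt( 7),E, E,sqrt(15 ),  sqrt(17), 21*sqrt(11)/11,42.06,47.76 ] 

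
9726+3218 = 12944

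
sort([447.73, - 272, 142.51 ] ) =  [ - 272, 142.51,447.73]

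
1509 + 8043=9552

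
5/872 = 5/872 =0.01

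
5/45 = 1/9 = 0.11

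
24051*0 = 0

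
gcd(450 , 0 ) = 450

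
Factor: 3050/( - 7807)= - 2^1*5^2*37^ (  -  1 )*61^1*211^( - 1) 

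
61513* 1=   61513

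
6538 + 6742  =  13280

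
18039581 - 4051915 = 13987666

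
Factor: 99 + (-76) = 23 = 23^1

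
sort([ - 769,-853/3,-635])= [-769, - 635, - 853/3]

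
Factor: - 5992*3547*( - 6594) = 140146396656  =  2^4*3^1*7^2*107^1*157^1*3547^1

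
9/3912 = 3/1304= 0.00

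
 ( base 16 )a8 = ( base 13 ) CC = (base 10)168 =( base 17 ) 9F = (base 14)c0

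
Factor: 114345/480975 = 3^2 * 5^( - 1)*7^1 * 53^ ( - 1)=63/265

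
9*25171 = 226539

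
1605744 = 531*3024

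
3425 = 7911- 4486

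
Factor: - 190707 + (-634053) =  - 2^3 *3^2*5^1 * 29^1*79^1 =- 824760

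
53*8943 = 473979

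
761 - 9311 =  - 8550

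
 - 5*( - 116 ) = 580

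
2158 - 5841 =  - 3683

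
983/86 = 983/86 = 11.43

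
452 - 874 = - 422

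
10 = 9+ 1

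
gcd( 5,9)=1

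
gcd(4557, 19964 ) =217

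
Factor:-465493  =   - 7^1*66499^1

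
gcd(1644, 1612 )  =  4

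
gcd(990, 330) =330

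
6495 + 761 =7256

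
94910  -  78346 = 16564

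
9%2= 1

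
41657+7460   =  49117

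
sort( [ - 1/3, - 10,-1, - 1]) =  [  -  10, - 1,  -  1, - 1/3 ]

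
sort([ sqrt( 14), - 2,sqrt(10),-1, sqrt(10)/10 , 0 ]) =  [-2, - 1, 0, sqrt( 10)/10,sqrt(10) , sqrt(14 ) ] 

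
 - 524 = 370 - 894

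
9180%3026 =102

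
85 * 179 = 15215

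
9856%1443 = 1198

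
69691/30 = 2323 + 1/30 = 2323.03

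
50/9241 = 50/9241 = 0.01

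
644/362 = 1+141/181 = 1.78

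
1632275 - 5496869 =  - 3864594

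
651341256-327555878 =323785378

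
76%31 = 14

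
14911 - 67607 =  - 52696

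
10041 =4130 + 5911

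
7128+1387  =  8515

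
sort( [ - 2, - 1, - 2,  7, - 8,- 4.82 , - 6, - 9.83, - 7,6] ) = [-9.83, - 8, - 7,  -  6 , - 4.82 , - 2, - 2, - 1, 6, 7 ] 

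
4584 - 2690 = 1894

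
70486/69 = 1021 + 37/69 = 1021.54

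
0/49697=0=0.00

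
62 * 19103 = 1184386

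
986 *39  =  38454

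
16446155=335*49093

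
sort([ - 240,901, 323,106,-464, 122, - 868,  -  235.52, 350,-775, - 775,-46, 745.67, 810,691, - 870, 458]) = [  -  870,-868, - 775,  -  775, - 464, -240,-235.52 , - 46, 106, 122, 323,  350, 458,691,745.67 , 810, 901]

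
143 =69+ 74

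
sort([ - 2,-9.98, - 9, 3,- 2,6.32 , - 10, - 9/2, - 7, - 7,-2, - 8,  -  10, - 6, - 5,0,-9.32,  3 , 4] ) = [-10,  -  10, - 9.98,-9.32, - 9 ,-8, - 7, - 7, - 6,-5, - 9/2, - 2,-2, - 2, 0, 3,3, 4, 6.32]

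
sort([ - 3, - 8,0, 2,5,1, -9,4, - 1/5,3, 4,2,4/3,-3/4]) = [ -9, - 8, - 3,-3/4, - 1/5,  0  ,  1,4/3, 2,2, 3,4, 4, 5]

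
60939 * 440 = 26813160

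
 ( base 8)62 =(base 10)50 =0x32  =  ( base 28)1M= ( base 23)24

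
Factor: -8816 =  - 2^4*19^1*29^1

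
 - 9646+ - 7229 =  - 16875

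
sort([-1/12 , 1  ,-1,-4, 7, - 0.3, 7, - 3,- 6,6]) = [-6,-4, - 3, - 1  ,-0.3, - 1/12, 1,6,7, 7]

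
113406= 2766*41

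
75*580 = 43500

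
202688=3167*64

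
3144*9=28296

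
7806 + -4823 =2983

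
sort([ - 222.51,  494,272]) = [ - 222.51, 272,494 ] 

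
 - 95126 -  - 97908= 2782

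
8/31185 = 8/31185 = 0.00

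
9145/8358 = 1 + 787/8358 =1.09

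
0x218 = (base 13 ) 323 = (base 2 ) 1000011000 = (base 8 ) 1030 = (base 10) 536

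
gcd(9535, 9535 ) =9535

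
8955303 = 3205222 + 5750081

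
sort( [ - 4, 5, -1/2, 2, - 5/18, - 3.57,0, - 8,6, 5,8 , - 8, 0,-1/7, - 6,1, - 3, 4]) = [ - 8,  -  8, - 6, - 4,  -  3.57, - 3, - 1/2 , - 5/18, - 1/7, 0, 0, 1, 2,  4,  5, 5,6, 8]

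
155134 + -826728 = - 671594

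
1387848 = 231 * 6008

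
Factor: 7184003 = 73^1*98411^1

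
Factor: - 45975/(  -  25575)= 11^(-1)*31^( - 1 ) * 613^1 = 613/341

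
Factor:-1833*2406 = -4410198 =- 2^1*3^2*13^1 * 47^1*401^1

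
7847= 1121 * 7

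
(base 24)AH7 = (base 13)2A70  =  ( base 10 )6175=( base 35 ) 51F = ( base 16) 181f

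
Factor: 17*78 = 1326 = 2^1*3^1 *13^1*17^1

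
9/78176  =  9/78176 = 0.00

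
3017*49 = 147833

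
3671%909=35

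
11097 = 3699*3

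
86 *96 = 8256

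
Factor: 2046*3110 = 2^2*3^1*5^1 * 11^1 * 31^1*311^1 = 6363060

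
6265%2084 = 13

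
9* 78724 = 708516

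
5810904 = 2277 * 2552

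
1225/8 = 153+ 1/8 = 153.12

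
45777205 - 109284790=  - 63507585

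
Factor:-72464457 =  - 3^1*13^1*199^1*9337^1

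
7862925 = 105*74885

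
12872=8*1609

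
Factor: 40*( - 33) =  - 1320 = - 2^3*3^1*5^1*11^1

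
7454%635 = 469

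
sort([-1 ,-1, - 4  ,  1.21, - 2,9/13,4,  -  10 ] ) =[-10, - 4, - 2, - 1, - 1 , 9/13, 1.21,4] 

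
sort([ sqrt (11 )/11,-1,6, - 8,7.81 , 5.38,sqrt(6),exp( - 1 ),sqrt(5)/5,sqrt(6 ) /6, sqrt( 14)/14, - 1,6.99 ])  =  [ - 8, - 1, - 1,sqrt(14) /14, sqrt(11) /11,exp ( - 1 ) , sqrt( 6)/6  ,  sqrt(5 )/5, sqrt (6 ), 5.38, 6, 6.99,7.81 ]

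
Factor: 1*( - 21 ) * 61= - 1281 = -  3^1* 7^1*61^1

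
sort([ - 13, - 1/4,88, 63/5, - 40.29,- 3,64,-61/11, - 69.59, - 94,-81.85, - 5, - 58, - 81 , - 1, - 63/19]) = [ - 94,  -  81.85, - 81, -69.59, - 58, - 40.29,-13, - 61/11, - 5,-63/19,-3, - 1, - 1/4, 63/5, 64,88]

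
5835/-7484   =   -1+1649/7484 = - 0.78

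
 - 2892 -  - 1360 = - 1532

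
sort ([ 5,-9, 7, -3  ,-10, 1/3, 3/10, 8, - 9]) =[-10, -9, - 9,-3,3/10, 1/3,5,7, 8] 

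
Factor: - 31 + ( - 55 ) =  - 2^1*43^1  =  -86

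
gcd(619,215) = 1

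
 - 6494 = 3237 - 9731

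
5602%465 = 22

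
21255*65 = 1381575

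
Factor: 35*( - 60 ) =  - 2^2*3^1  *  5^2 * 7^1 = - 2100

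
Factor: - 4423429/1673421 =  - 3^( - 1 )*23^1*139^ (-1)*4013^( - 1)* 192323^1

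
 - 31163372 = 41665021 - 72828393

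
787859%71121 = 5528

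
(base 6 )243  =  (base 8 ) 143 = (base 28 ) 3F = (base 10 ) 99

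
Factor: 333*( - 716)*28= -2^4  *3^2 * 7^1 *37^1*179^1 = - 6675984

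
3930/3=1310 =1310.00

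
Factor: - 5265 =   -  3^4*5^1*13^1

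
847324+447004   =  1294328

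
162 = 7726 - 7564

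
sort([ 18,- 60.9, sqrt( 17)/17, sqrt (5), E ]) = [ - 60.9, sqrt( 17)/17, sqrt(5 ), E, 18]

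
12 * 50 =600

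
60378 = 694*87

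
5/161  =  5/161 = 0.03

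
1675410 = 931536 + 743874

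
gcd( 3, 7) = 1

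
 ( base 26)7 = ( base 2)111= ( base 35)7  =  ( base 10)7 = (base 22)7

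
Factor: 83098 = 2^1*41549^1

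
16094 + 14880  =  30974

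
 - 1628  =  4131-5759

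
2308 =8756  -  6448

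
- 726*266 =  - 193116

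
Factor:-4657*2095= -5^1*419^1*4657^1 = -9756415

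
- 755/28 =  - 27 + 1/28 = - 26.96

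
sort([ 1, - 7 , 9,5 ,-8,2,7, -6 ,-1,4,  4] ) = [-8,-7,-6,  -  1,1,2,4, 4 , 5,7,9]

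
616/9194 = 308/4597=   0.07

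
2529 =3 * 843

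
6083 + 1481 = 7564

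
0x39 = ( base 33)1o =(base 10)57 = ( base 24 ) 29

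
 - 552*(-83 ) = 45816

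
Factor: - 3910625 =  - 5^4*6257^1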